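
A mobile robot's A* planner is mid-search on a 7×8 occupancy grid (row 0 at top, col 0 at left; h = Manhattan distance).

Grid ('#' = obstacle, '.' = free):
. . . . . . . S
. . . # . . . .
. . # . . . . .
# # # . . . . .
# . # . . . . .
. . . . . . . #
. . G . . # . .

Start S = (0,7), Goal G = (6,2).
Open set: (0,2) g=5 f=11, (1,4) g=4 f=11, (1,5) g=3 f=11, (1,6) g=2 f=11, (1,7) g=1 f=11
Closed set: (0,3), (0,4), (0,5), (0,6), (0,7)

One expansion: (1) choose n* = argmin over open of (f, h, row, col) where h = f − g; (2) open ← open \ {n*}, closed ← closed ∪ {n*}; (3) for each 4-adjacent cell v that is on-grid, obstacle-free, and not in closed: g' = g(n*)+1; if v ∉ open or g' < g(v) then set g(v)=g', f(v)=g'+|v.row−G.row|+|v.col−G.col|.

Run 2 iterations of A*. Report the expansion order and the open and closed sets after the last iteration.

step 1: expand (0,2) (f=11, h=6) → closed; open now [(0,1) g=6 f=13, (1,2) g=6 f=11, (1,4) g=4 f=11, (1,5) g=3 f=11, (1,6) g=2 f=11, (1,7) g=1 f=11]
step 2: expand (1,2) (f=11, h=5) → closed; open now [(0,1) g=6 f=13, (1,1) g=7 f=13, (1,4) g=4 f=11, (1,5) g=3 f=11, (1,6) g=2 f=11, (1,7) g=1 f=11]

order=[(0,2) → (1,2)]; open=[(0,1) g=6 f=13, (1,1) g=7 f=13, (1,4) g=4 f=11, (1,5) g=3 f=11, (1,6) g=2 f=11, (1,7) g=1 f=11]; closed=[(0,2), (0,3), (0,4), (0,5), (0,6), (0,7), (1,2)]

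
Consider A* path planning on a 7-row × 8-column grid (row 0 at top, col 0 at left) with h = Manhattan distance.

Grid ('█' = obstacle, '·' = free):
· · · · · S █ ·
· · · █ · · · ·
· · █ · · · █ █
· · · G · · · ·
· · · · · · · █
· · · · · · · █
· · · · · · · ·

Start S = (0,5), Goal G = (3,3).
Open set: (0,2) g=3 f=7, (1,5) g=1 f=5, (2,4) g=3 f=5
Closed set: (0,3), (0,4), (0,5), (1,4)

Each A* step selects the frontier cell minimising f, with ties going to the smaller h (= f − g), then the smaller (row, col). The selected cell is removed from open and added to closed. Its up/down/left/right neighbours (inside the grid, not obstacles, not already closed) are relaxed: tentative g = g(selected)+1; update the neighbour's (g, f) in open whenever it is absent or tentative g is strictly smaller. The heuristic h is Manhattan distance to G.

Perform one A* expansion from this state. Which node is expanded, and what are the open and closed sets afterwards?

step 1: expand (2,4) (f=5, h=2) → closed; open now [(0,2) g=3 f=7, (1,5) g=1 f=5, (2,3) g=4 f=5, (2,5) g=4 f=7, (3,4) g=4 f=5]

expanded=(2,4); open=[(0,2) g=3 f=7, (1,5) g=1 f=5, (2,3) g=4 f=5, (2,5) g=4 f=7, (3,4) g=4 f=5]; closed=[(0,3), (0,4), (0,5), (1,4), (2,4)]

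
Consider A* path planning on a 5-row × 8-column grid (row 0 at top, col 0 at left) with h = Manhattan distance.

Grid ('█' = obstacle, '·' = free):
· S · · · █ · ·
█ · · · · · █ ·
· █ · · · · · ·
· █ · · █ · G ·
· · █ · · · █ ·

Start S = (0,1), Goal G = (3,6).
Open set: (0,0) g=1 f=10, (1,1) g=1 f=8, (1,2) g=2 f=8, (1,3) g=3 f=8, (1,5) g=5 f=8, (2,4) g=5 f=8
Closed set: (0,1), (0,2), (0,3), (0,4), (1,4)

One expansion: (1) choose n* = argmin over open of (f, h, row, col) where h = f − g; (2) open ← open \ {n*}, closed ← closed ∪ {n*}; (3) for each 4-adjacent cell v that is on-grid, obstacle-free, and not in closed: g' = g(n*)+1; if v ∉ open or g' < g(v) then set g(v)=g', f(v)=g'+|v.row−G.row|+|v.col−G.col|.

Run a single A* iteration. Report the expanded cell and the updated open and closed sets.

step 1: expand (1,5) (f=8, h=3) → closed; open now [(0,0) g=1 f=10, (1,1) g=1 f=8, (1,2) g=2 f=8, (1,3) g=3 f=8, (2,4) g=5 f=8, (2,5) g=6 f=8]

expanded=(1,5); open=[(0,0) g=1 f=10, (1,1) g=1 f=8, (1,2) g=2 f=8, (1,3) g=3 f=8, (2,4) g=5 f=8, (2,5) g=6 f=8]; closed=[(0,1), (0,2), (0,3), (0,4), (1,4), (1,5)]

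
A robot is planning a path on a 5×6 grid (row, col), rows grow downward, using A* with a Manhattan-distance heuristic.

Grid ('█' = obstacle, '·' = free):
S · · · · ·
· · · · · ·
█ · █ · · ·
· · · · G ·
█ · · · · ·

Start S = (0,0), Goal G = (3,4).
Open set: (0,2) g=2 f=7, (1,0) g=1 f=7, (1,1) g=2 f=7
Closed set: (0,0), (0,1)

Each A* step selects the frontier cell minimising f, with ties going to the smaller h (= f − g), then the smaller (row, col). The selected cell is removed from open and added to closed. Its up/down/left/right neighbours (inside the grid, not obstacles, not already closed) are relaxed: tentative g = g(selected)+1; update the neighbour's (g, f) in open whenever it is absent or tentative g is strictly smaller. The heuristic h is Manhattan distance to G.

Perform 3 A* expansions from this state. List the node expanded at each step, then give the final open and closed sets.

order=[(0,2) → (0,3) → (0,4)]; open=[(0,5) g=5 f=9, (1,0) g=1 f=7, (1,1) g=2 f=7, (1,2) g=3 f=7, (1,3) g=4 f=7, (1,4) g=5 f=7]; closed=[(0,0), (0,1), (0,2), (0,3), (0,4)]

step 1: expand (0,2) (f=7, h=5) → closed; open now [(0,3) g=3 f=7, (1,0) g=1 f=7, (1,1) g=2 f=7, (1,2) g=3 f=7]
step 2: expand (0,3) (f=7, h=4) → closed; open now [(0,4) g=4 f=7, (1,0) g=1 f=7, (1,1) g=2 f=7, (1,2) g=3 f=7, (1,3) g=4 f=7]
step 3: expand (0,4) (f=7, h=3) → closed; open now [(0,5) g=5 f=9, (1,0) g=1 f=7, (1,1) g=2 f=7, (1,2) g=3 f=7, (1,3) g=4 f=7, (1,4) g=5 f=7]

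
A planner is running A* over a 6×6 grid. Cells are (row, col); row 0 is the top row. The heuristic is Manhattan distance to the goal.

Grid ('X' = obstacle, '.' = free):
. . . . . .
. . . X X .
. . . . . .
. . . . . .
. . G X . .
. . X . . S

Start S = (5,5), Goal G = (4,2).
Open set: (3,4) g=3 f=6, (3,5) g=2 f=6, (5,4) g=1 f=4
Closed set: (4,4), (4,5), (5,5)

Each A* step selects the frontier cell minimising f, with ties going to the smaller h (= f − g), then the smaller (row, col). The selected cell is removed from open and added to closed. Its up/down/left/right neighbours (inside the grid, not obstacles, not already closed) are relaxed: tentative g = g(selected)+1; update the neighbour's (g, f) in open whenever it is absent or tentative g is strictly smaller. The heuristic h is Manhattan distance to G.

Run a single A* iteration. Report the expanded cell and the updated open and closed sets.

expanded=(5,4); open=[(3,4) g=3 f=6, (3,5) g=2 f=6, (5,3) g=2 f=4]; closed=[(4,4), (4,5), (5,4), (5,5)]

step 1: expand (5,4) (f=4, h=3) → closed; open now [(3,4) g=3 f=6, (3,5) g=2 f=6, (5,3) g=2 f=4]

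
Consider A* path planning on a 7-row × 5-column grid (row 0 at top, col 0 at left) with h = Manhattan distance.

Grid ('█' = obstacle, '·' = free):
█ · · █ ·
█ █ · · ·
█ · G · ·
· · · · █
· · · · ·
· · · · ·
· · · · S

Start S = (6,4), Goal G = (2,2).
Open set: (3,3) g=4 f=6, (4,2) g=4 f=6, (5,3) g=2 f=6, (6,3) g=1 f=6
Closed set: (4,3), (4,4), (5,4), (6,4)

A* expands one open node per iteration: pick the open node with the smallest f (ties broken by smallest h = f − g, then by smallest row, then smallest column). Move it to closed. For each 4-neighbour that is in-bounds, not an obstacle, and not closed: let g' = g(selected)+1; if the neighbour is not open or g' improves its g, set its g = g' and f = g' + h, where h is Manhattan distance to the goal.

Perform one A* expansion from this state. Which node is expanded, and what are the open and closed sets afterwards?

step 1: expand (3,3) (f=6, h=2) → closed; open now [(2,3) g=5 f=6, (3,2) g=5 f=6, (4,2) g=4 f=6, (5,3) g=2 f=6, (6,3) g=1 f=6]

expanded=(3,3); open=[(2,3) g=5 f=6, (3,2) g=5 f=6, (4,2) g=4 f=6, (5,3) g=2 f=6, (6,3) g=1 f=6]; closed=[(3,3), (4,3), (4,4), (5,4), (6,4)]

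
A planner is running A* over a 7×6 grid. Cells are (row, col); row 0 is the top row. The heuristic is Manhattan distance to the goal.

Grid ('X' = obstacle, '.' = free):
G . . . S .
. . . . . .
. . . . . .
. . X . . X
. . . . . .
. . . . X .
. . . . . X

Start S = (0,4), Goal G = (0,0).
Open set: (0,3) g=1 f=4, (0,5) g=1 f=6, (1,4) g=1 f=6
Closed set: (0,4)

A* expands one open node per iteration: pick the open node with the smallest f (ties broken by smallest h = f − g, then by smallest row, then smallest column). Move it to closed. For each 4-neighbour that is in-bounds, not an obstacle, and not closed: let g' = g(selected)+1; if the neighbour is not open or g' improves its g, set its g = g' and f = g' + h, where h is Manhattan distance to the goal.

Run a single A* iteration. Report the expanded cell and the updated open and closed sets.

expanded=(0,3); open=[(0,2) g=2 f=4, (0,5) g=1 f=6, (1,3) g=2 f=6, (1,4) g=1 f=6]; closed=[(0,3), (0,4)]

step 1: expand (0,3) (f=4, h=3) → closed; open now [(0,2) g=2 f=4, (0,5) g=1 f=6, (1,3) g=2 f=6, (1,4) g=1 f=6]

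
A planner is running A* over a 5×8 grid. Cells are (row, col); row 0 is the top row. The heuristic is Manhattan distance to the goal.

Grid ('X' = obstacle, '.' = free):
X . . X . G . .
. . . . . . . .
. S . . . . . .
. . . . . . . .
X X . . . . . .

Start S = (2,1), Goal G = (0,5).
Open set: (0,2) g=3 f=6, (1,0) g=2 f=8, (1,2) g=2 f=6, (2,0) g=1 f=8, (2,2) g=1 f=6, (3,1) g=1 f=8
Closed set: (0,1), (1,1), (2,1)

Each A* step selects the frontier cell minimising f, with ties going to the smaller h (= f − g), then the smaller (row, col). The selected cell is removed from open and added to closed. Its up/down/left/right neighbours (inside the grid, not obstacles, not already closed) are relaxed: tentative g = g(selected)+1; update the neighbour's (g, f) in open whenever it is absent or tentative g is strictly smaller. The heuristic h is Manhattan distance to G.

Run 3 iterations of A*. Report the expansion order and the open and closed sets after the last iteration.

order=[(0,2) → (1,2) → (1,3)]; open=[(1,0) g=2 f=8, (1,4) g=4 f=6, (2,0) g=1 f=8, (2,2) g=1 f=6, (2,3) g=4 f=8, (3,1) g=1 f=8]; closed=[(0,1), (0,2), (1,1), (1,2), (1,3), (2,1)]

step 1: expand (0,2) (f=6, h=3) → closed; open now [(1,0) g=2 f=8, (1,2) g=2 f=6, (2,0) g=1 f=8, (2,2) g=1 f=6, (3,1) g=1 f=8]
step 2: expand (1,2) (f=6, h=4) → closed; open now [(1,0) g=2 f=8, (1,3) g=3 f=6, (2,0) g=1 f=8, (2,2) g=1 f=6, (3,1) g=1 f=8]
step 3: expand (1,3) (f=6, h=3) → closed; open now [(1,0) g=2 f=8, (1,4) g=4 f=6, (2,0) g=1 f=8, (2,2) g=1 f=6, (2,3) g=4 f=8, (3,1) g=1 f=8]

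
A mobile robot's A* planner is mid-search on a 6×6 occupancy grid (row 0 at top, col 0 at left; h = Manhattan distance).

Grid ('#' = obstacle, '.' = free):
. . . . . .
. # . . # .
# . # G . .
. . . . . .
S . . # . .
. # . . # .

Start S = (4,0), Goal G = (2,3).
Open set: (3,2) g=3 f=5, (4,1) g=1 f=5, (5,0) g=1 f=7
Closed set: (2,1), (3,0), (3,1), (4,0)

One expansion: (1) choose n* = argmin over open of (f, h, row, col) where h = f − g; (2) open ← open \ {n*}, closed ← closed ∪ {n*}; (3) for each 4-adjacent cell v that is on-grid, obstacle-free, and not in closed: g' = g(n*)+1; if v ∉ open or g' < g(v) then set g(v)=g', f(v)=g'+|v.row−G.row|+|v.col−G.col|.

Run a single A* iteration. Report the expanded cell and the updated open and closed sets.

step 1: expand (3,2) (f=5, h=2) → closed; open now [(3,3) g=4 f=5, (4,1) g=1 f=5, (4,2) g=4 f=7, (5,0) g=1 f=7]

expanded=(3,2); open=[(3,3) g=4 f=5, (4,1) g=1 f=5, (4,2) g=4 f=7, (5,0) g=1 f=7]; closed=[(2,1), (3,0), (3,1), (3,2), (4,0)]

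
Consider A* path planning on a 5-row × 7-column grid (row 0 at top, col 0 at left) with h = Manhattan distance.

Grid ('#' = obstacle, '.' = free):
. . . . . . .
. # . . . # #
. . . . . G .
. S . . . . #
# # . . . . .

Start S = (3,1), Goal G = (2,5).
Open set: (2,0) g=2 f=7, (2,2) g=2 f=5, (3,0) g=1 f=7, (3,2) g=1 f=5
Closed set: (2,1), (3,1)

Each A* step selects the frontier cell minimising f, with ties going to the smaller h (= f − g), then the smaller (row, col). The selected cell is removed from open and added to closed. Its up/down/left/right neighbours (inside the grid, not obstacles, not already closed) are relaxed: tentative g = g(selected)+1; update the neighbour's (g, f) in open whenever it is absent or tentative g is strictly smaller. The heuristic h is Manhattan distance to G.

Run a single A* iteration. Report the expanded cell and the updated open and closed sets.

expanded=(2,2); open=[(1,2) g=3 f=7, (2,0) g=2 f=7, (2,3) g=3 f=5, (3,0) g=1 f=7, (3,2) g=1 f=5]; closed=[(2,1), (2,2), (3,1)]

step 1: expand (2,2) (f=5, h=3) → closed; open now [(1,2) g=3 f=7, (2,0) g=2 f=7, (2,3) g=3 f=5, (3,0) g=1 f=7, (3,2) g=1 f=5]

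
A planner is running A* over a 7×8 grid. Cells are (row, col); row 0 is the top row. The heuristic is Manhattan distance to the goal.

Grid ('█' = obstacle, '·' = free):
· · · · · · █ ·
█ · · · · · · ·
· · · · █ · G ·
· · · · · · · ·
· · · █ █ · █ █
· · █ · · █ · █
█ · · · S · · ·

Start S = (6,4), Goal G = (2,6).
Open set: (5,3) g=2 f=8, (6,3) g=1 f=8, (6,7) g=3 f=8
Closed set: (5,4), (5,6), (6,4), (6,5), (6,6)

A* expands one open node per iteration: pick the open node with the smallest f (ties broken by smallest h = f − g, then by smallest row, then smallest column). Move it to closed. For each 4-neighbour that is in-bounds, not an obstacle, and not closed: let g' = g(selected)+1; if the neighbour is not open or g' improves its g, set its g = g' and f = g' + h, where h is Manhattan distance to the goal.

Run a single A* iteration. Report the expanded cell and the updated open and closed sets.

expanded=(6,7); open=[(5,3) g=2 f=8, (6,3) g=1 f=8]; closed=[(5,4), (5,6), (6,4), (6,5), (6,6), (6,7)]

step 1: expand (6,7) (f=8, h=5) → closed; open now [(5,3) g=2 f=8, (6,3) g=1 f=8]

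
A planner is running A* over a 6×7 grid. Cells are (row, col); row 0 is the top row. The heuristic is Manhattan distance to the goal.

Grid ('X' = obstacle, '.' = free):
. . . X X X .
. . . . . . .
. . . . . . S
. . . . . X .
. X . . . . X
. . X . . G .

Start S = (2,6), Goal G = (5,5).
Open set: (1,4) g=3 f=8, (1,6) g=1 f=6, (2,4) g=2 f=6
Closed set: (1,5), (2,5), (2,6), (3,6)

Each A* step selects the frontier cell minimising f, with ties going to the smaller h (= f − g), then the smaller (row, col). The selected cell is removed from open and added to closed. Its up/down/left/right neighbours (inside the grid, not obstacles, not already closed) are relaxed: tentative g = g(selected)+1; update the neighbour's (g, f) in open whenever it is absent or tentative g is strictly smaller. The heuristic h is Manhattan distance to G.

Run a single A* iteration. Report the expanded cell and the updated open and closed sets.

step 1: expand (2,4) (f=6, h=4) → closed; open now [(1,4) g=3 f=8, (1,6) g=1 f=6, (2,3) g=3 f=8, (3,4) g=3 f=6]

expanded=(2,4); open=[(1,4) g=3 f=8, (1,6) g=1 f=6, (2,3) g=3 f=8, (3,4) g=3 f=6]; closed=[(1,5), (2,4), (2,5), (2,6), (3,6)]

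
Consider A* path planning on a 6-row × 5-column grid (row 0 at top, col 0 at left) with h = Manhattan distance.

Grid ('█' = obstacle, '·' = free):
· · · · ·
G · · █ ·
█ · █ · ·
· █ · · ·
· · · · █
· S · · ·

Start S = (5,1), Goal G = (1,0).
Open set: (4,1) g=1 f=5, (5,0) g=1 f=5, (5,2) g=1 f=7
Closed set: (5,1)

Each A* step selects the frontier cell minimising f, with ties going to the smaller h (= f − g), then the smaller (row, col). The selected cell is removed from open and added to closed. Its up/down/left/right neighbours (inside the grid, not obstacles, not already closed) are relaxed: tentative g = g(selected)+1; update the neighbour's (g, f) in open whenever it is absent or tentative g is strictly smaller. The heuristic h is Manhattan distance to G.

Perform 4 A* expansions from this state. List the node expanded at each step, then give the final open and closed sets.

order=[(4,1) → (4,0) → (3,0) → (5,0)]; open=[(4,2) g=2 f=7, (5,2) g=1 f=7]; closed=[(3,0), (4,0), (4,1), (5,0), (5,1)]

step 1: expand (4,1) (f=5, h=4) → closed; open now [(4,0) g=2 f=5, (4,2) g=2 f=7, (5,0) g=1 f=5, (5,2) g=1 f=7]
step 2: expand (4,0) (f=5, h=3) → closed; open now [(3,0) g=3 f=5, (4,2) g=2 f=7, (5,0) g=1 f=5, (5,2) g=1 f=7]
step 3: expand (3,0) (f=5, h=2) → closed; open now [(4,2) g=2 f=7, (5,0) g=1 f=5, (5,2) g=1 f=7]
step 4: expand (5,0) (f=5, h=4) → closed; open now [(4,2) g=2 f=7, (5,2) g=1 f=7]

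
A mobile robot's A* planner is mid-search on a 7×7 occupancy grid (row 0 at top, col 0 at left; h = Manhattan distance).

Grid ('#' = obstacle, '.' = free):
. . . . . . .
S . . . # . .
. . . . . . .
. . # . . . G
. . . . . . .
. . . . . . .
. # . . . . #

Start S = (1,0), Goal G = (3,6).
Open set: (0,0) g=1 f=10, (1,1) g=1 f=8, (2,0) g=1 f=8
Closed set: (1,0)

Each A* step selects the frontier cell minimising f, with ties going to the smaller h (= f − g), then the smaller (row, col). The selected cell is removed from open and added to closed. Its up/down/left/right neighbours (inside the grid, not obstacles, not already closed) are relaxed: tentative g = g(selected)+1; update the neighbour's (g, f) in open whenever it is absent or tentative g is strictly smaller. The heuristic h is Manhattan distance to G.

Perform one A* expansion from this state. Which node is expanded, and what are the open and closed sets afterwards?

expanded=(1,1); open=[(0,0) g=1 f=10, (0,1) g=2 f=10, (1,2) g=2 f=8, (2,0) g=1 f=8, (2,1) g=2 f=8]; closed=[(1,0), (1,1)]

step 1: expand (1,1) (f=8, h=7) → closed; open now [(0,0) g=1 f=10, (0,1) g=2 f=10, (1,2) g=2 f=8, (2,0) g=1 f=8, (2,1) g=2 f=8]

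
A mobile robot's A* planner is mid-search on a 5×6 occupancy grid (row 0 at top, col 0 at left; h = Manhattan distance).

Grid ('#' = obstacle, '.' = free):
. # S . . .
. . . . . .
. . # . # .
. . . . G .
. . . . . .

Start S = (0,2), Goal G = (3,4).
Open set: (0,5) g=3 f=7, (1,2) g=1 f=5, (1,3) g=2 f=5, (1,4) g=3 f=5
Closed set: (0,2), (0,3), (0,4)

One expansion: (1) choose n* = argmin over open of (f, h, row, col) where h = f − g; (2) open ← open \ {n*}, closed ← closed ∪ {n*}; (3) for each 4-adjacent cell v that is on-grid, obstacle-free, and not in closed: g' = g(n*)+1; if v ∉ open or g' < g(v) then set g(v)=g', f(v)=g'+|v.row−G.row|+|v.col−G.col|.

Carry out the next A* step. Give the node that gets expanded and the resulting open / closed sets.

step 1: expand (1,4) (f=5, h=2) → closed; open now [(0,5) g=3 f=7, (1,2) g=1 f=5, (1,3) g=2 f=5, (1,5) g=4 f=7]

expanded=(1,4); open=[(0,5) g=3 f=7, (1,2) g=1 f=5, (1,3) g=2 f=5, (1,5) g=4 f=7]; closed=[(0,2), (0,3), (0,4), (1,4)]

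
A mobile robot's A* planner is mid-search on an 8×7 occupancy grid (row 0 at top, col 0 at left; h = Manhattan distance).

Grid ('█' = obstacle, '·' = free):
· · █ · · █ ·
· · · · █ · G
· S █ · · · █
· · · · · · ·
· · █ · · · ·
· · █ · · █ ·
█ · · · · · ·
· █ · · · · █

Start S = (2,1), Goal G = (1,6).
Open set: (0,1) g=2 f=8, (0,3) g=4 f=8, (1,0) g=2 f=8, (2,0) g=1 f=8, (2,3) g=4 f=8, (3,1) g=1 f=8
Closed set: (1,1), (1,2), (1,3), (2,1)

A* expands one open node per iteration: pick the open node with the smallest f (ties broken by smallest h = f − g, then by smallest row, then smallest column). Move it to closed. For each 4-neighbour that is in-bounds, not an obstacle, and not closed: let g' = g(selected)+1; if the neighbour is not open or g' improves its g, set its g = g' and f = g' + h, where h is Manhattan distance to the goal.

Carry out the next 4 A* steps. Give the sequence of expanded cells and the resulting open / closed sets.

order=[(0,3) → (0,4) → (2,3) → (2,4)]; open=[(0,1) g=2 f=8, (1,0) g=2 f=8, (2,0) g=1 f=8, (2,5) g=6 f=8, (3,1) g=1 f=8, (3,3) g=5 f=10, (3,4) g=6 f=10]; closed=[(0,3), (0,4), (1,1), (1,2), (1,3), (2,1), (2,3), (2,4)]

step 1: expand (0,3) (f=8, h=4) → closed; open now [(0,1) g=2 f=8, (0,4) g=5 f=8, (1,0) g=2 f=8, (2,0) g=1 f=8, (2,3) g=4 f=8, (3,1) g=1 f=8]
step 2: expand (0,4) (f=8, h=3) → closed; open now [(0,1) g=2 f=8, (1,0) g=2 f=8, (2,0) g=1 f=8, (2,3) g=4 f=8, (3,1) g=1 f=8]
step 3: expand (2,3) (f=8, h=4) → closed; open now [(0,1) g=2 f=8, (1,0) g=2 f=8, (2,0) g=1 f=8, (2,4) g=5 f=8, (3,1) g=1 f=8, (3,3) g=5 f=10]
step 4: expand (2,4) (f=8, h=3) → closed; open now [(0,1) g=2 f=8, (1,0) g=2 f=8, (2,0) g=1 f=8, (2,5) g=6 f=8, (3,1) g=1 f=8, (3,3) g=5 f=10, (3,4) g=6 f=10]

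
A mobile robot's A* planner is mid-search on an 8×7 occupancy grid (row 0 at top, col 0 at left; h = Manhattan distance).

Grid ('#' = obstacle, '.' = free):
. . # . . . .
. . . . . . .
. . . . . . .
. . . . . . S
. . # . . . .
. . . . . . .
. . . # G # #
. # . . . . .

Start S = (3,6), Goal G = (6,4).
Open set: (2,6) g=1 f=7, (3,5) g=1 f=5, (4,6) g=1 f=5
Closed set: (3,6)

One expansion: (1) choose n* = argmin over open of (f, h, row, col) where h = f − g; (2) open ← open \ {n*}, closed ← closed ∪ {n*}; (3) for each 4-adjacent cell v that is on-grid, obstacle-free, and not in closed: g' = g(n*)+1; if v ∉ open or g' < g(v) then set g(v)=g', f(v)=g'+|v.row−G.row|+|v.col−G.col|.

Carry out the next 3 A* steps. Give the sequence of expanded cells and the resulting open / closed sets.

step 1: expand (3,5) (f=5, h=4) → closed; open now [(2,5) g=2 f=7, (2,6) g=1 f=7, (3,4) g=2 f=5, (4,5) g=2 f=5, (4,6) g=1 f=5]
step 2: expand (3,4) (f=5, h=3) → closed; open now [(2,4) g=3 f=7, (2,5) g=2 f=7, (2,6) g=1 f=7, (3,3) g=3 f=7, (4,4) g=3 f=5, (4,5) g=2 f=5, (4,6) g=1 f=5]
step 3: expand (4,4) (f=5, h=2) → closed; open now [(2,4) g=3 f=7, (2,5) g=2 f=7, (2,6) g=1 f=7, (3,3) g=3 f=7, (4,3) g=4 f=7, (4,5) g=2 f=5, (4,6) g=1 f=5, (5,4) g=4 f=5]

order=[(3,5) → (3,4) → (4,4)]; open=[(2,4) g=3 f=7, (2,5) g=2 f=7, (2,6) g=1 f=7, (3,3) g=3 f=7, (4,3) g=4 f=7, (4,5) g=2 f=5, (4,6) g=1 f=5, (5,4) g=4 f=5]; closed=[(3,4), (3,5), (3,6), (4,4)]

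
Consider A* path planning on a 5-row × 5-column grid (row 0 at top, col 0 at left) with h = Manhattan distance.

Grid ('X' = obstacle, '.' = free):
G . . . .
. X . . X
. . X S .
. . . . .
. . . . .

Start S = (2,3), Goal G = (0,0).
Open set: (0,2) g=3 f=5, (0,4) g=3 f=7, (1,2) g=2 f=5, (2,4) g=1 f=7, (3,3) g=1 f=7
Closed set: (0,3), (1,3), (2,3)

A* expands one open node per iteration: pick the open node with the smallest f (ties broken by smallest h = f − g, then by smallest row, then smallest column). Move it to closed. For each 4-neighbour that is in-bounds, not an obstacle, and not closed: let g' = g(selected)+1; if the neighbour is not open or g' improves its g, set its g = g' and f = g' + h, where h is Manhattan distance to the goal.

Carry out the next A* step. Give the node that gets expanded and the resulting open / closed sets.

step 1: expand (0,2) (f=5, h=2) → closed; open now [(0,1) g=4 f=5, (0,4) g=3 f=7, (1,2) g=2 f=5, (2,4) g=1 f=7, (3,3) g=1 f=7]

expanded=(0,2); open=[(0,1) g=4 f=5, (0,4) g=3 f=7, (1,2) g=2 f=5, (2,4) g=1 f=7, (3,3) g=1 f=7]; closed=[(0,2), (0,3), (1,3), (2,3)]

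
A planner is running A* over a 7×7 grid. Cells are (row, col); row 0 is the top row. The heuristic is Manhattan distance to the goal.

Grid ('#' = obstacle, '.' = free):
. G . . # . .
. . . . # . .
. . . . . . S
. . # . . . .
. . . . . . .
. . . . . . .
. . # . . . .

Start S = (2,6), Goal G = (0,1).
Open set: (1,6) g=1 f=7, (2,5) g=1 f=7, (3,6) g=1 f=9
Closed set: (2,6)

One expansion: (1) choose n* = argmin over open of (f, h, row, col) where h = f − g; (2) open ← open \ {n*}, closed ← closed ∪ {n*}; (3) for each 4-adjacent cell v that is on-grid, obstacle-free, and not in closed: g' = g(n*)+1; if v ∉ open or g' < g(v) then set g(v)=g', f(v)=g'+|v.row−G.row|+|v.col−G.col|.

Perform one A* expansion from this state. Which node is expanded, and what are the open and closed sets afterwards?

expanded=(1,6); open=[(0,6) g=2 f=7, (1,5) g=2 f=7, (2,5) g=1 f=7, (3,6) g=1 f=9]; closed=[(1,6), (2,6)]

step 1: expand (1,6) (f=7, h=6) → closed; open now [(0,6) g=2 f=7, (1,5) g=2 f=7, (2,5) g=1 f=7, (3,6) g=1 f=9]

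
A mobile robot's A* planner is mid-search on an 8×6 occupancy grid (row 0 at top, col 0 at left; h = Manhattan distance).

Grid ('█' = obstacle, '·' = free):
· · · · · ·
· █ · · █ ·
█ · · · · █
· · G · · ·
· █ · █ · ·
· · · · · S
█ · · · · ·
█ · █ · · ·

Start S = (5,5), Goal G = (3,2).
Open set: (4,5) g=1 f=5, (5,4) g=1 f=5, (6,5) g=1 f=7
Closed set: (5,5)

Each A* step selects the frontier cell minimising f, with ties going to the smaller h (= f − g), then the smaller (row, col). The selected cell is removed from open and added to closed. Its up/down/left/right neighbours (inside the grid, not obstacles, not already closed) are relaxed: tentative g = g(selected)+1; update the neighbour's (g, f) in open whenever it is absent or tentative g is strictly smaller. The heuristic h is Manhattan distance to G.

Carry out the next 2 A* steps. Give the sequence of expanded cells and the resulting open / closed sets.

order=[(4,5) → (3,5)]; open=[(3,4) g=3 f=5, (4,4) g=2 f=5, (5,4) g=1 f=5, (6,5) g=1 f=7]; closed=[(3,5), (4,5), (5,5)]

step 1: expand (4,5) (f=5, h=4) → closed; open now [(3,5) g=2 f=5, (4,4) g=2 f=5, (5,4) g=1 f=5, (6,5) g=1 f=7]
step 2: expand (3,5) (f=5, h=3) → closed; open now [(3,4) g=3 f=5, (4,4) g=2 f=5, (5,4) g=1 f=5, (6,5) g=1 f=7]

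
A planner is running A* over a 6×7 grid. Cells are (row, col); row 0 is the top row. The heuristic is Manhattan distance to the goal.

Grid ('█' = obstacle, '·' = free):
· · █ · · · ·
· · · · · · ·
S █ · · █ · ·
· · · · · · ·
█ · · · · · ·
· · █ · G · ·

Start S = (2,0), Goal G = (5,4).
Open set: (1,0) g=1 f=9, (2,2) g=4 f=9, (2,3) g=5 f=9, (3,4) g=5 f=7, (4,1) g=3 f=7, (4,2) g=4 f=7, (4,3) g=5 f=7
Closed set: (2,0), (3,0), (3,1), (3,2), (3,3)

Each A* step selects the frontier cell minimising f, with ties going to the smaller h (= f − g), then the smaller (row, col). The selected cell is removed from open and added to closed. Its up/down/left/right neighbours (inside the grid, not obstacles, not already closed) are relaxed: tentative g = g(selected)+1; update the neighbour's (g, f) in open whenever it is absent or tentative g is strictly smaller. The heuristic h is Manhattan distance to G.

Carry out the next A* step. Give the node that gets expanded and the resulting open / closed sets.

step 1: expand (3,4) (f=7, h=2) → closed; open now [(1,0) g=1 f=9, (2,2) g=4 f=9, (2,3) g=5 f=9, (3,5) g=6 f=9, (4,1) g=3 f=7, (4,2) g=4 f=7, (4,3) g=5 f=7, (4,4) g=6 f=7]

expanded=(3,4); open=[(1,0) g=1 f=9, (2,2) g=4 f=9, (2,3) g=5 f=9, (3,5) g=6 f=9, (4,1) g=3 f=7, (4,2) g=4 f=7, (4,3) g=5 f=7, (4,4) g=6 f=7]; closed=[(2,0), (3,0), (3,1), (3,2), (3,3), (3,4)]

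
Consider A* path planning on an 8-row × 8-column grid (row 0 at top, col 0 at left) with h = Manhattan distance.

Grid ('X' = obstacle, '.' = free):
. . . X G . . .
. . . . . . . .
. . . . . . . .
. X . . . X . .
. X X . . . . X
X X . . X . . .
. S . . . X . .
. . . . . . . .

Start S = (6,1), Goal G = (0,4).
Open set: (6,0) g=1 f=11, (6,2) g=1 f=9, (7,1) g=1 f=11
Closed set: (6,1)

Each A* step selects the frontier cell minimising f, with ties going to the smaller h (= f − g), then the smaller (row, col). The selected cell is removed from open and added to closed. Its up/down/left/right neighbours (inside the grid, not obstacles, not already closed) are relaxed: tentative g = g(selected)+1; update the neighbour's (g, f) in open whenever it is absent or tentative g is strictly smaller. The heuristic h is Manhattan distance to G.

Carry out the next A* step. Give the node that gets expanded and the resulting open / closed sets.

expanded=(6,2); open=[(5,2) g=2 f=9, (6,0) g=1 f=11, (6,3) g=2 f=9, (7,1) g=1 f=11, (7,2) g=2 f=11]; closed=[(6,1), (6,2)]

step 1: expand (6,2) (f=9, h=8) → closed; open now [(5,2) g=2 f=9, (6,0) g=1 f=11, (6,3) g=2 f=9, (7,1) g=1 f=11, (7,2) g=2 f=11]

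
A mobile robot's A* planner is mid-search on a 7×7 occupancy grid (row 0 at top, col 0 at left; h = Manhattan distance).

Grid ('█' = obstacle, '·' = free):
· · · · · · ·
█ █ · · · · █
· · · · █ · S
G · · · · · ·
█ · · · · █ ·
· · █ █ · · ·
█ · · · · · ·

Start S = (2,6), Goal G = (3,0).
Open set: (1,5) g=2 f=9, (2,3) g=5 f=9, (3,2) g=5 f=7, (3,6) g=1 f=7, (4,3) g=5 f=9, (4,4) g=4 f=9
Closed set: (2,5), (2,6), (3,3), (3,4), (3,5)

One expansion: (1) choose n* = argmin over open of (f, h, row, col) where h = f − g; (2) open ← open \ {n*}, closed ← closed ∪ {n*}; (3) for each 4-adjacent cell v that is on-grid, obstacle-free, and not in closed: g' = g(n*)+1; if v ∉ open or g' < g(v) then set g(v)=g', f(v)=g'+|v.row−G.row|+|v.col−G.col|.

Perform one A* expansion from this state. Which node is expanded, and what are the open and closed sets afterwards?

expanded=(3,2); open=[(1,5) g=2 f=9, (2,2) g=6 f=9, (2,3) g=5 f=9, (3,1) g=6 f=7, (3,6) g=1 f=7, (4,2) g=6 f=9, (4,3) g=5 f=9, (4,4) g=4 f=9]; closed=[(2,5), (2,6), (3,2), (3,3), (3,4), (3,5)]

step 1: expand (3,2) (f=7, h=2) → closed; open now [(1,5) g=2 f=9, (2,2) g=6 f=9, (2,3) g=5 f=9, (3,1) g=6 f=7, (3,6) g=1 f=7, (4,2) g=6 f=9, (4,3) g=5 f=9, (4,4) g=4 f=9]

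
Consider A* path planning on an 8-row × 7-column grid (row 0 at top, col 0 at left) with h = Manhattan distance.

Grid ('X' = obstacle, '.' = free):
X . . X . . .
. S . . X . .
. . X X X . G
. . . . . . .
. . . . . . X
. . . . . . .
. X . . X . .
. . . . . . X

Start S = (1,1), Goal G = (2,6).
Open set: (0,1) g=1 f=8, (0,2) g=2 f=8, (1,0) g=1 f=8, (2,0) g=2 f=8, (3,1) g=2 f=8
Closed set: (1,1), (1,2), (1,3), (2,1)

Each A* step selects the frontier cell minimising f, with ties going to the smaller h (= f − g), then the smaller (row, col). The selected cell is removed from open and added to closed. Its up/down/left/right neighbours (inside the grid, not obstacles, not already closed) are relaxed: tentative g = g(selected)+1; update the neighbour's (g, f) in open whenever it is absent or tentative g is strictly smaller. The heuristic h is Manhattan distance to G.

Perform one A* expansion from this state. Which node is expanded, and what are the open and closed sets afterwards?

expanded=(0,2); open=[(0,1) g=1 f=8, (1,0) g=1 f=8, (2,0) g=2 f=8, (3,1) g=2 f=8]; closed=[(0,2), (1,1), (1,2), (1,3), (2,1)]

step 1: expand (0,2) (f=8, h=6) → closed; open now [(0,1) g=1 f=8, (1,0) g=1 f=8, (2,0) g=2 f=8, (3,1) g=2 f=8]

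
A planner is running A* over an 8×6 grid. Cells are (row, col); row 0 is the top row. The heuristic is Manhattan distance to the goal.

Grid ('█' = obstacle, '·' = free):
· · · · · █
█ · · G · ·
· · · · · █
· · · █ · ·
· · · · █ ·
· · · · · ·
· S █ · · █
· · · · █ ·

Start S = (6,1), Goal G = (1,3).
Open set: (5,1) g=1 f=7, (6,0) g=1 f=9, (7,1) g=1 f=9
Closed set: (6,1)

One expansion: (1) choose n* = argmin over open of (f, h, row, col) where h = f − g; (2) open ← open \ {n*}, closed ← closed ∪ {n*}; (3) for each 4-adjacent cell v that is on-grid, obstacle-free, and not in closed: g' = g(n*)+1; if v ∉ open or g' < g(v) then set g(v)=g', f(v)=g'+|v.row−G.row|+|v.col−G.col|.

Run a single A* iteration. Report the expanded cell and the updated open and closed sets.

expanded=(5,1); open=[(4,1) g=2 f=7, (5,0) g=2 f=9, (5,2) g=2 f=7, (6,0) g=1 f=9, (7,1) g=1 f=9]; closed=[(5,1), (6,1)]

step 1: expand (5,1) (f=7, h=6) → closed; open now [(4,1) g=2 f=7, (5,0) g=2 f=9, (5,2) g=2 f=7, (6,0) g=1 f=9, (7,1) g=1 f=9]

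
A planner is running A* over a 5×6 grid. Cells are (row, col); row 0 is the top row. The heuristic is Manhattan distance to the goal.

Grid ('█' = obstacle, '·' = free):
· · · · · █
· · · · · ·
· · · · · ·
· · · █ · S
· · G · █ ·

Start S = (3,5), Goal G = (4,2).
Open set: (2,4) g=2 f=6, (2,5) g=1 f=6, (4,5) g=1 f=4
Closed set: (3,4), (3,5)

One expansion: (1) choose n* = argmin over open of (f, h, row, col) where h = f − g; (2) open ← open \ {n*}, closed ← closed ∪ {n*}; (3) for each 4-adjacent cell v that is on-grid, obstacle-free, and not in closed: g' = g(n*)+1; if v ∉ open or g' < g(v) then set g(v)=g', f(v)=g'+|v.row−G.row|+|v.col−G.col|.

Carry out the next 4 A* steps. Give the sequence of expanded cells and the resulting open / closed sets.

step 1: expand (4,5) (f=4, h=3) → closed; open now [(2,4) g=2 f=6, (2,5) g=1 f=6]
step 2: expand (2,4) (f=6, h=4) → closed; open now [(1,4) g=3 f=8, (2,3) g=3 f=6, (2,5) g=1 f=6]
step 3: expand (2,3) (f=6, h=3) → closed; open now [(1,3) g=4 f=8, (1,4) g=3 f=8, (2,2) g=4 f=6, (2,5) g=1 f=6]
step 4: expand (2,2) (f=6, h=2) → closed; open now [(1,2) g=5 f=8, (1,3) g=4 f=8, (1,4) g=3 f=8, (2,1) g=5 f=8, (2,5) g=1 f=6, (3,2) g=5 f=6]

order=[(4,5) → (2,4) → (2,3) → (2,2)]; open=[(1,2) g=5 f=8, (1,3) g=4 f=8, (1,4) g=3 f=8, (2,1) g=5 f=8, (2,5) g=1 f=6, (3,2) g=5 f=6]; closed=[(2,2), (2,3), (2,4), (3,4), (3,5), (4,5)]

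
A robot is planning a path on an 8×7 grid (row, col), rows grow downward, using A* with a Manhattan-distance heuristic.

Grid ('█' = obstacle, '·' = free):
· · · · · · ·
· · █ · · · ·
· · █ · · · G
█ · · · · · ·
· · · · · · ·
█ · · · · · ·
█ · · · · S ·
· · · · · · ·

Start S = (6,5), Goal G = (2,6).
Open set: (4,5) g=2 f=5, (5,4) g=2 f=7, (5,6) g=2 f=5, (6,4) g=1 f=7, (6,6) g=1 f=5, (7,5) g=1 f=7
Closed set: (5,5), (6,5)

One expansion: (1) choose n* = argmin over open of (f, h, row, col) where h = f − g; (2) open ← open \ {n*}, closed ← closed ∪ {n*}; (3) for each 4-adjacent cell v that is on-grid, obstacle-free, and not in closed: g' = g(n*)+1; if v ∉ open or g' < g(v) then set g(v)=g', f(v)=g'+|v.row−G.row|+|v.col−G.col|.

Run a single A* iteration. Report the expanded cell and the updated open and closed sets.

step 1: expand (4,5) (f=5, h=3) → closed; open now [(3,5) g=3 f=5, (4,4) g=3 f=7, (4,6) g=3 f=5, (5,4) g=2 f=7, (5,6) g=2 f=5, (6,4) g=1 f=7, (6,6) g=1 f=5, (7,5) g=1 f=7]

expanded=(4,5); open=[(3,5) g=3 f=5, (4,4) g=3 f=7, (4,6) g=3 f=5, (5,4) g=2 f=7, (5,6) g=2 f=5, (6,4) g=1 f=7, (6,6) g=1 f=5, (7,5) g=1 f=7]; closed=[(4,5), (5,5), (6,5)]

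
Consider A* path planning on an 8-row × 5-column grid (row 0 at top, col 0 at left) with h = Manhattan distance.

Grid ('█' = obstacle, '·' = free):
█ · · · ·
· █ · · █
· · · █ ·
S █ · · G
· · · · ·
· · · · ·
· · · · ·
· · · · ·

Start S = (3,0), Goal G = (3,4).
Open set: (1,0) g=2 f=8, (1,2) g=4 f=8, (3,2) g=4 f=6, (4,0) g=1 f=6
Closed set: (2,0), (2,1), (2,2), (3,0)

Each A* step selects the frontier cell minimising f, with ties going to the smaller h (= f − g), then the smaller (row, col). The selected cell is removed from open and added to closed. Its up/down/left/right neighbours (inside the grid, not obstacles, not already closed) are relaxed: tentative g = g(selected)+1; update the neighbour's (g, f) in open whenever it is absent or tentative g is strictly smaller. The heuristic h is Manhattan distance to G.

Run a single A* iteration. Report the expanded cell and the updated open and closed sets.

step 1: expand (3,2) (f=6, h=2) → closed; open now [(1,0) g=2 f=8, (1,2) g=4 f=8, (3,3) g=5 f=6, (4,0) g=1 f=6, (4,2) g=5 f=8]

expanded=(3,2); open=[(1,0) g=2 f=8, (1,2) g=4 f=8, (3,3) g=5 f=6, (4,0) g=1 f=6, (4,2) g=5 f=8]; closed=[(2,0), (2,1), (2,2), (3,0), (3,2)]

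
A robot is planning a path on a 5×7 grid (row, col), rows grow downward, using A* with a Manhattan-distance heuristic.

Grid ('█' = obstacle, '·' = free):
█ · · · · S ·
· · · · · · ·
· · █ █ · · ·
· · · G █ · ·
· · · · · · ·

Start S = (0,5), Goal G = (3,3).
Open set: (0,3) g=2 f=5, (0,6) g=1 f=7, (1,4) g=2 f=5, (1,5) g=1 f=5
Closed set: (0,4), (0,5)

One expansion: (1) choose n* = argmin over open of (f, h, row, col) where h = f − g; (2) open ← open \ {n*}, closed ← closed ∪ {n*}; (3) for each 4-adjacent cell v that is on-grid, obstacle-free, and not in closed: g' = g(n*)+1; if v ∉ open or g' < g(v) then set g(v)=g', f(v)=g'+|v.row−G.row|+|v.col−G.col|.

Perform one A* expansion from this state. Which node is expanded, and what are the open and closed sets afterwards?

step 1: expand (0,3) (f=5, h=3) → closed; open now [(0,2) g=3 f=7, (0,6) g=1 f=7, (1,3) g=3 f=5, (1,4) g=2 f=5, (1,5) g=1 f=5]

expanded=(0,3); open=[(0,2) g=3 f=7, (0,6) g=1 f=7, (1,3) g=3 f=5, (1,4) g=2 f=5, (1,5) g=1 f=5]; closed=[(0,3), (0,4), (0,5)]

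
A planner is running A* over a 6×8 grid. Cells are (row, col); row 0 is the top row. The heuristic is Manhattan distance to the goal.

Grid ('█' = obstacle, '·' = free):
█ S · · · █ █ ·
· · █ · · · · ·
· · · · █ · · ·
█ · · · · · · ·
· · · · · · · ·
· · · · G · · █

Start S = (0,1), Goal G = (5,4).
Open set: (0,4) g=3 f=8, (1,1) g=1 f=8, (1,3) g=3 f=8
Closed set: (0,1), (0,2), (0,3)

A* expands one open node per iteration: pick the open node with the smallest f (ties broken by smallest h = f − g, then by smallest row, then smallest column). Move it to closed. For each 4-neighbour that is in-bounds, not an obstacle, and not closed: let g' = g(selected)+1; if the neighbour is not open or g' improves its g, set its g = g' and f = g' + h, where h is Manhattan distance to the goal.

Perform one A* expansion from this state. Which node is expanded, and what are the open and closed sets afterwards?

expanded=(0,4); open=[(1,1) g=1 f=8, (1,3) g=3 f=8, (1,4) g=4 f=8]; closed=[(0,1), (0,2), (0,3), (0,4)]

step 1: expand (0,4) (f=8, h=5) → closed; open now [(1,1) g=1 f=8, (1,3) g=3 f=8, (1,4) g=4 f=8]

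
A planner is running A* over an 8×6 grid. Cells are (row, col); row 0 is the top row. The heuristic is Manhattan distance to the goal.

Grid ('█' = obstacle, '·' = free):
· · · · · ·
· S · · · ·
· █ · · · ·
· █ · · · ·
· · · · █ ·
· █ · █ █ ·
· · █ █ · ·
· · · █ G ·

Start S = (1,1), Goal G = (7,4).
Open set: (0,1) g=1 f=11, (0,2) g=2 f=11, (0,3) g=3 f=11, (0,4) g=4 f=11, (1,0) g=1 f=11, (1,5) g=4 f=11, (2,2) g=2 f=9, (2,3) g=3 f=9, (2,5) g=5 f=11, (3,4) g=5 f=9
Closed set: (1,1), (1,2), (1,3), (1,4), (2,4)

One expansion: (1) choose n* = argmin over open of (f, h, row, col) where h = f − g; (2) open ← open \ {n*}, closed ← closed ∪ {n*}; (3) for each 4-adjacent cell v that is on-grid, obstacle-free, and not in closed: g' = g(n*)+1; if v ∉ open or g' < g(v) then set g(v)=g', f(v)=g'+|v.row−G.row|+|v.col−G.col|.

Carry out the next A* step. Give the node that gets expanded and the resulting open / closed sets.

step 1: expand (3,4) (f=9, h=4) → closed; open now [(0,1) g=1 f=11, (0,2) g=2 f=11, (0,3) g=3 f=11, (0,4) g=4 f=11, (1,0) g=1 f=11, (1,5) g=4 f=11, (2,2) g=2 f=9, (2,3) g=3 f=9, (2,5) g=5 f=11, (3,3) g=6 f=11, (3,5) g=6 f=11]

expanded=(3,4); open=[(0,1) g=1 f=11, (0,2) g=2 f=11, (0,3) g=3 f=11, (0,4) g=4 f=11, (1,0) g=1 f=11, (1,5) g=4 f=11, (2,2) g=2 f=9, (2,3) g=3 f=9, (2,5) g=5 f=11, (3,3) g=6 f=11, (3,5) g=6 f=11]; closed=[(1,1), (1,2), (1,3), (1,4), (2,4), (3,4)]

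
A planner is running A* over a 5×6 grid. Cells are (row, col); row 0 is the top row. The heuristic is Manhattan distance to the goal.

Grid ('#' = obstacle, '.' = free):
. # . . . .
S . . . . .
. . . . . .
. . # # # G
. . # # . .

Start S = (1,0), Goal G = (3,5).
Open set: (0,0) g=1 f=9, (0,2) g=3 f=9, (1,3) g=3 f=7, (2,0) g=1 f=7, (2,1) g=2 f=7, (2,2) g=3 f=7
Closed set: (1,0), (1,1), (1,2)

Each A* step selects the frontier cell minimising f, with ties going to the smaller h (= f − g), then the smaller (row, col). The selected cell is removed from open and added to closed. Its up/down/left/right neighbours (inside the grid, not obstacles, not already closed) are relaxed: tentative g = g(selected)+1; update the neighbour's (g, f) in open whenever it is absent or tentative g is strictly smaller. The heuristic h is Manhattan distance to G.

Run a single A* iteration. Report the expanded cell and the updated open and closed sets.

step 1: expand (1,3) (f=7, h=4) → closed; open now [(0,0) g=1 f=9, (0,2) g=3 f=9, (0,3) g=4 f=9, (1,4) g=4 f=7, (2,0) g=1 f=7, (2,1) g=2 f=7, (2,2) g=3 f=7, (2,3) g=4 f=7]

expanded=(1,3); open=[(0,0) g=1 f=9, (0,2) g=3 f=9, (0,3) g=4 f=9, (1,4) g=4 f=7, (2,0) g=1 f=7, (2,1) g=2 f=7, (2,2) g=3 f=7, (2,3) g=4 f=7]; closed=[(1,0), (1,1), (1,2), (1,3)]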